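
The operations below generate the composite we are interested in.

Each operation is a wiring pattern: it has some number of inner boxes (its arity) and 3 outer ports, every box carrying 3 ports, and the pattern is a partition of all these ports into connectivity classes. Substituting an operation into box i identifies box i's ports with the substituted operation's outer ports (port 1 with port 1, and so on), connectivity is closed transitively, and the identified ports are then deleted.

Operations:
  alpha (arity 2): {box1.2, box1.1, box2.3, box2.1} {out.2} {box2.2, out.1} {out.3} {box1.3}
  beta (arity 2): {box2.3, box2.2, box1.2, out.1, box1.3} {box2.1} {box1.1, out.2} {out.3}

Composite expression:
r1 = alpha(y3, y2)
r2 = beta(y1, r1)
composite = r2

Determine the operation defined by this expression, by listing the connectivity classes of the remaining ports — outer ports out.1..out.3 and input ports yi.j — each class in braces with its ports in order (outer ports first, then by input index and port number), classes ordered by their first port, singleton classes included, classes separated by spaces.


{out.1, y1.2, y1.3} {out.2, y1.1} {out.3} {y2.1, y2.3, y3.1, y3.2} {y2.2} {y3.3}

Reachability decides: close wires over beta-identified ports.
stage alpha: inputs (y3, y2), connectivity {out.1, y2.2} {out.2} {out.3} {y2.1, y2.3, y3.1, y3.2} {y3.3}, out.j its boundary
stage beta: inputs (y1, y3, y2), connectivity {out.1, y1.2, y1.3} {out.2, y1.1} {out.3} {y2.1, y2.3, y3.1, y3.2} {y2.2} {y3.3}, out.j its boundary


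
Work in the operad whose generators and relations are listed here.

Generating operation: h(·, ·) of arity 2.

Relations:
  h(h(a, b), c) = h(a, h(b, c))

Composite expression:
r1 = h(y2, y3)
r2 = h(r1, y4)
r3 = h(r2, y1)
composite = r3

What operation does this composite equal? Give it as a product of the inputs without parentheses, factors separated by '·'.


y2 · y3 · y4 · y1

Associativity of h dissolves the nesting; only the y-input order survives.
h(y2, y3) spells out as y2 · y3
h(h(y2, y3), y4) spells out as y2 · y3 · y4
h(h(h(y2, y3), y4), y1) spells out as y2 · y3 · y4 · y1


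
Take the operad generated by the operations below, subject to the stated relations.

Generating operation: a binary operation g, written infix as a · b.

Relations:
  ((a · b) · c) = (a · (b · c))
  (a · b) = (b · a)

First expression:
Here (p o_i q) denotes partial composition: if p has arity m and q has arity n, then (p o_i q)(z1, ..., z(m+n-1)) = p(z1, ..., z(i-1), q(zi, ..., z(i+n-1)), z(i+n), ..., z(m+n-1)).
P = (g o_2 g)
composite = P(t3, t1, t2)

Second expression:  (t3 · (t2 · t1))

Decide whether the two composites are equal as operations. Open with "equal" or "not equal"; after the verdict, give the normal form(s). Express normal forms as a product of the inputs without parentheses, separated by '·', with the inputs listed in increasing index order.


Normal form of the first expression: t1 · t2 · t3
Normal form of the second expression: t1 · t2 · t3
The normal forms match — equal.

equal; both compose to t1 · t2 · t3


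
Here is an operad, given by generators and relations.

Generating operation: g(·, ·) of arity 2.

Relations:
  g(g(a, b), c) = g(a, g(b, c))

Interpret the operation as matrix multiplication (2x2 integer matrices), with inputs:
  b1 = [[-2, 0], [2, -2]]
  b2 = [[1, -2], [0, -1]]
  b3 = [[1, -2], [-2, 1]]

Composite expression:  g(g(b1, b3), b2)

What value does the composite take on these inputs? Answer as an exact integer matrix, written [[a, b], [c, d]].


[[-2, 0], [6, -6]]

g(b1, b3) = [[-2, 4], [6, -6]]
g(g(b1, b3), b2) = [[-2, 0], [6, -6]]


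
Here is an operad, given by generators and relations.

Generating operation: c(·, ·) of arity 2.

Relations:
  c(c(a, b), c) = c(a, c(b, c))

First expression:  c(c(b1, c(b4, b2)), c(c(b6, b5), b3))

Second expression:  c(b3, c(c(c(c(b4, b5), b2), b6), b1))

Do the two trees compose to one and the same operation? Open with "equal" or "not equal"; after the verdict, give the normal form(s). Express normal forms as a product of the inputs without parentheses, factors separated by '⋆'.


The first expression reduces to b1 ⋆ b4 ⋆ b2 ⋆ b6 ⋆ b5 ⋆ b3
The second expression reduces to b3 ⋆ b4 ⋆ b5 ⋆ b2 ⋆ b6 ⋆ b1
The normal forms differ: not equal.

not equal: they reduce to b1 ⋆ b4 ⋆ b2 ⋆ b6 ⋆ b5 ⋆ b3 and b3 ⋆ b4 ⋆ b5 ⋆ b2 ⋆ b6 ⋆ b1


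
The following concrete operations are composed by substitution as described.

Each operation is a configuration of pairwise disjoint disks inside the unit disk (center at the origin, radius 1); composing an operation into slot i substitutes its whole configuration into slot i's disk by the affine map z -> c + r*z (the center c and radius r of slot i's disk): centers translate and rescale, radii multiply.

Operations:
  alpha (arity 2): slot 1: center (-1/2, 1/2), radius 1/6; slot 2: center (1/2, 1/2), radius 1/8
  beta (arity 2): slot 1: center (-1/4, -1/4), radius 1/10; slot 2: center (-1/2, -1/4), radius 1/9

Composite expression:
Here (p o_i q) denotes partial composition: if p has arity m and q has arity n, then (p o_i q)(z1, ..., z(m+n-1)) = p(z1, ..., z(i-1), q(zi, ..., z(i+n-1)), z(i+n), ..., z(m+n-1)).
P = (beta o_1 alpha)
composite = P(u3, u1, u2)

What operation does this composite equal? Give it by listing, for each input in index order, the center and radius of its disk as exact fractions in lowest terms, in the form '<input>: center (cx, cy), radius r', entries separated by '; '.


Follow each u-input down from beta: c' goes to c + r*c', radius to r*r'.
u3: after 2 affine steps, its disk has center (-3/10, -1/5), radius 1/60
u1: after 2 affine steps, its disk has center (-1/5, -1/5), radius 1/80
u2: after 1 affine step, its disk has center (-1/2, -1/4), radius 1/9

u1: center (-1/5, -1/5), radius 1/80; u2: center (-1/2, -1/4), radius 1/9; u3: center (-3/10, -1/5), radius 1/60


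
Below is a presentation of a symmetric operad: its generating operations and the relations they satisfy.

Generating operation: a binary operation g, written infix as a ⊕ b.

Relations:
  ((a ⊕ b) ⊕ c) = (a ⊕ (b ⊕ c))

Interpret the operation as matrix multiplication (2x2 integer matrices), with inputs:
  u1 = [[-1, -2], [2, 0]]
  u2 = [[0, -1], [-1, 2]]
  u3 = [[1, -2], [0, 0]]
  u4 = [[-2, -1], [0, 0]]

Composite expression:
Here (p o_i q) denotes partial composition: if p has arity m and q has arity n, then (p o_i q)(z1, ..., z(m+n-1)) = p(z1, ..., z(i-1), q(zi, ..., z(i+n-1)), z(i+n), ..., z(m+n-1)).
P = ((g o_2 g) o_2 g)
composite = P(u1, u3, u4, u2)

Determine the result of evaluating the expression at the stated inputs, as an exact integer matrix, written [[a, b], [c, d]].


[[-1, 0], [2, 0]]

(u3 ⊕ u4) = [[-2, -1], [0, 0]]
((u3 ⊕ u4) ⊕ u2) = [[1, 0], [0, 0]]
(u1 ⊕ ((u3 ⊕ u4) ⊕ u2)) = [[-1, 0], [2, 0]]


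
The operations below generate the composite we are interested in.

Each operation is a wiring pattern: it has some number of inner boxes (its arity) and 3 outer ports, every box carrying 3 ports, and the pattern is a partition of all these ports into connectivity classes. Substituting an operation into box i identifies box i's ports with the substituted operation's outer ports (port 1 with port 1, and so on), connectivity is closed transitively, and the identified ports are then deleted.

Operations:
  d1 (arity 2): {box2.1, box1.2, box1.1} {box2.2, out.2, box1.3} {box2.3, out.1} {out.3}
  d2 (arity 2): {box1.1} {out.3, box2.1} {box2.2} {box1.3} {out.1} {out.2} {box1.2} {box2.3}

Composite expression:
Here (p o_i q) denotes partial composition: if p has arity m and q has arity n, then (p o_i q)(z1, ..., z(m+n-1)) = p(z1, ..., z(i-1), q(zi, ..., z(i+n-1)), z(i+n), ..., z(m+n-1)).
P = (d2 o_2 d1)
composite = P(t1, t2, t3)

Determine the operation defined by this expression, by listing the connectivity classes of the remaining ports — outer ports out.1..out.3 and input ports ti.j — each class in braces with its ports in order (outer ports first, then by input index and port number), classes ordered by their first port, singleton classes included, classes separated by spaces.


{out.1} {out.2} {out.3, t3.3} {t1.1} {t1.2} {t1.3} {t2.1, t2.2, t3.1} {t2.3, t3.2}

Reachability decides: close wires over d2-identified ports.
d1 over (t2, t3) gives {out.1, t3.3} {out.2, t2.3, t3.2} {out.3} {t2.1, t2.2, t3.1}, out.j being that stage's outer ports
d2 over (t1, t2, t3) gives {out.1} {out.2} {out.3, t3.3} {t1.1} {t1.2} {t1.3} {t2.1, t2.2, t3.1} {t2.3, t3.2}, out.j being that stage's outer ports


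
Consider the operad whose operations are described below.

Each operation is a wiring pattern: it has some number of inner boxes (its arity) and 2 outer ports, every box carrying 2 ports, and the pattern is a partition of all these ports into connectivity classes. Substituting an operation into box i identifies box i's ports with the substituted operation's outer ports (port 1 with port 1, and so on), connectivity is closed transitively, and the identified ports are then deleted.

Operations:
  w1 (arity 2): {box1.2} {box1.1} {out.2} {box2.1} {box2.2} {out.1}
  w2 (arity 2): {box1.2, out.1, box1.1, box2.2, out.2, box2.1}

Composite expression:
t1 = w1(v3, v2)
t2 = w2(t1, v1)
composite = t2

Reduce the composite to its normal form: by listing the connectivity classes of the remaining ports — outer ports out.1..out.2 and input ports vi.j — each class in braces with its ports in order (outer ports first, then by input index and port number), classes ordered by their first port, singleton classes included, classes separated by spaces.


Treat the ports identified at w2 as solder joints: merge, then drop.
w1 over (v3, v2) gives {out.1} {out.2} {v2.1} {v2.2} {v3.1} {v3.2}, out.j being that stage's outer ports
w2 over (v3, v2, v1) gives {out.1, out.2, v1.1, v1.2} {v2.1} {v2.2} {v3.1} {v3.2}, out.j being that stage's outer ports

{out.1, out.2, v1.1, v1.2} {v2.1} {v2.2} {v3.1} {v3.2}


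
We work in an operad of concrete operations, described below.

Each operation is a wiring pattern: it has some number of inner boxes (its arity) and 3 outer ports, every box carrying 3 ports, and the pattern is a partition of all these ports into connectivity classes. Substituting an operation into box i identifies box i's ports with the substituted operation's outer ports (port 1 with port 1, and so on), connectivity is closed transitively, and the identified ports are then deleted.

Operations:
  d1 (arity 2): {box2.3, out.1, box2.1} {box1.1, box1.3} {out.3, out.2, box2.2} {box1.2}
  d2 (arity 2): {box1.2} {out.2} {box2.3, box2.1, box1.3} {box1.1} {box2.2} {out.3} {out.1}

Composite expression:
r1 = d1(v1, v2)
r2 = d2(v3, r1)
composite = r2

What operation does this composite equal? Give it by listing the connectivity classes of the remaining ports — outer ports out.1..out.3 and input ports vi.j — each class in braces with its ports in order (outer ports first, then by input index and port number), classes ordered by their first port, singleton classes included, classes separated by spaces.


Substituting into d2 glues patterns; closure does the rest.
after d1, the pattern on (v1, v2) reads {out.1, v2.1, v2.3} {out.2, out.3, v2.2} {v1.1, v1.3} {v1.2} (out.j = its outer ports)
after d2, the pattern on (v3, v1, v2) reads {out.1} {out.2} {out.3} {v1.1, v1.3} {v1.2} {v2.1, v2.2, v2.3, v3.3} {v3.1} {v3.2} (out.j = its outer ports)

{out.1} {out.2} {out.3} {v1.1, v1.3} {v1.2} {v2.1, v2.2, v2.3, v3.3} {v3.1} {v3.2}


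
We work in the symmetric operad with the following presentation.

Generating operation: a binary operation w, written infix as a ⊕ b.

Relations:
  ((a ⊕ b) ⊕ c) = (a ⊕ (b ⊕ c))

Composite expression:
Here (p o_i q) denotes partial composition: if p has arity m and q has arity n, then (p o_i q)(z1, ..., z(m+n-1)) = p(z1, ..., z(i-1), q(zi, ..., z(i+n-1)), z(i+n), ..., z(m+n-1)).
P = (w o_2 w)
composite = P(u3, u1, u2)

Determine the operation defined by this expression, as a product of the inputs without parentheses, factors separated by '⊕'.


Every regrouping of w is equal, so read the u-inputs in written order.
(u1 ⊕ u2) reduces to u1 ⊕ u2
(u3 ⊕ (u1 ⊕ u2)) reduces to u3 ⊕ u1 ⊕ u2

u3 ⊕ u1 ⊕ u2


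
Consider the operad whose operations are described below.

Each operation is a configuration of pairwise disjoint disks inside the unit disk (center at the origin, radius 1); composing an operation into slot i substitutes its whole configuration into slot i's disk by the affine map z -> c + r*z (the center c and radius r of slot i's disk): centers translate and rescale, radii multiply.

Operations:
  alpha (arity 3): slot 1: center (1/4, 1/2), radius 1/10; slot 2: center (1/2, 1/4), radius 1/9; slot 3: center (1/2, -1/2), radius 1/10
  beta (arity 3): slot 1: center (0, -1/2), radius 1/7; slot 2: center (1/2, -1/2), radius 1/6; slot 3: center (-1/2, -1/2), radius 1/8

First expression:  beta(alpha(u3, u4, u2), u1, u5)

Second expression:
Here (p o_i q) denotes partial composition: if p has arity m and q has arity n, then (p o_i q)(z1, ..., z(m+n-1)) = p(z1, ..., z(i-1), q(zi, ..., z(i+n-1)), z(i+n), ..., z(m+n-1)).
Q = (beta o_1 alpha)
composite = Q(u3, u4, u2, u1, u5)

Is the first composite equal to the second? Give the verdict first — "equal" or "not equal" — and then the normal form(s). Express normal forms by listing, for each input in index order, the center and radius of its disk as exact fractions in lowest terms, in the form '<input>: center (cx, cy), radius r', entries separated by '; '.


equal: each reduces to u1: center (1/2, -1/2), radius 1/6; u2: center (1/14, -4/7), radius 1/70; u3: center (1/28, -3/7), radius 1/70; u4: center (1/14, -13/28), radius 1/63; u5: center (-1/2, -1/2), radius 1/8

The first expression, normalized: u1: center (1/2, -1/2), radius 1/6; u2: center (1/14, -4/7), radius 1/70; u3: center (1/28, -3/7), radius 1/70; u4: center (1/14, -13/28), radius 1/63; u5: center (-1/2, -1/2), radius 1/8
The second expression, normalized: u1: center (1/2, -1/2), radius 1/6; u2: center (1/14, -4/7), radius 1/70; u3: center (1/28, -3/7), radius 1/70; u4: center (1/14, -13/28), radius 1/63; u5: center (-1/2, -1/2), radius 1/8
The normal forms match — equal.


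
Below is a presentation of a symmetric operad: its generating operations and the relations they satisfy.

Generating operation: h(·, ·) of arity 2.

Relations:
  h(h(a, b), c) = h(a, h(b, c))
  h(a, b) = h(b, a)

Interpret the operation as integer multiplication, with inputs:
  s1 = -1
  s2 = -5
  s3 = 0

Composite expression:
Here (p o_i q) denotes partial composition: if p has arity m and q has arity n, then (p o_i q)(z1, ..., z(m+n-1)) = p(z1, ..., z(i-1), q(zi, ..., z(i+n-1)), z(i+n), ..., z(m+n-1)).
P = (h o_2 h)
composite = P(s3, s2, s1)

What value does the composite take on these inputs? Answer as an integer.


h(s2, s1) = 5
h(s3, h(s2, s1)) = 0

0


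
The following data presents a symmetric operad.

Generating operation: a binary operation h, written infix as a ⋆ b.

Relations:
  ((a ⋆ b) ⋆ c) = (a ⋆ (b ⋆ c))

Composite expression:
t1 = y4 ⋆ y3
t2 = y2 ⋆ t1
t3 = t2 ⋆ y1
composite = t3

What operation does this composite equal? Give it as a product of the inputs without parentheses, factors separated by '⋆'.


y2 ⋆ y4 ⋆ y3 ⋆ y1

All parenthesizations of h agree; list the y-inputs left to right.
(y4 ⋆ y3) spells out as y4 ⋆ y3
(y2 ⋆ (y4 ⋆ y3)) spells out as y2 ⋆ y4 ⋆ y3
((y2 ⋆ (y4 ⋆ y3)) ⋆ y1) spells out as y2 ⋆ y4 ⋆ y3 ⋆ y1


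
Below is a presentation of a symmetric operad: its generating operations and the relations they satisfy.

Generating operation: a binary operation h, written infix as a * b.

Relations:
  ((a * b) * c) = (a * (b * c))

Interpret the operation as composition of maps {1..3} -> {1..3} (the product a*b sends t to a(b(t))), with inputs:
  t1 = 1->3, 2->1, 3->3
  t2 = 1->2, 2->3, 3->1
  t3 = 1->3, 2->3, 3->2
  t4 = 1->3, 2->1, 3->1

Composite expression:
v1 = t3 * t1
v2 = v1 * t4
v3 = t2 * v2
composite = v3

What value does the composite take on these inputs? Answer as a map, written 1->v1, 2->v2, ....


1->3, 2->3, 3->3

(t3 * t1) = 1->2, 2->3, 3->2
((t3 * t1) * t4) = 1->2, 2->2, 3->2
(t2 * ((t3 * t1) * t4)) = 1->3, 2->3, 3->3


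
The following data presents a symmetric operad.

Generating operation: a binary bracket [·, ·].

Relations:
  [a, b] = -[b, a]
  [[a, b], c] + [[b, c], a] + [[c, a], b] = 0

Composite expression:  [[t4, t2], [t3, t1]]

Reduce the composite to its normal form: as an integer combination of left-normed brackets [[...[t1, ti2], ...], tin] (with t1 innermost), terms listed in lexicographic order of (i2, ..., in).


-[[[t1, t3], t2], t4] + [[[t1, t3], t4], t2]


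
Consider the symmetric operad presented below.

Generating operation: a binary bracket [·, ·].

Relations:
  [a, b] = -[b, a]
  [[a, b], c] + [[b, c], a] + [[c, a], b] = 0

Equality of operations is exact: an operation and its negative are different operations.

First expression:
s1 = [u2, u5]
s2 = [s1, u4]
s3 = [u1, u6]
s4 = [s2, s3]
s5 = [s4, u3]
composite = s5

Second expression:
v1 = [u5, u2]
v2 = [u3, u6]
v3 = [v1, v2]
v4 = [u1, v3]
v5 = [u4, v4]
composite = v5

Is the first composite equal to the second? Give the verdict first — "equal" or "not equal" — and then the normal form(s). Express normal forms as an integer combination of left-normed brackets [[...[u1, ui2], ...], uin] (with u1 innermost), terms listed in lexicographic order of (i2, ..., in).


Reducing the first expression gives -[[[[[u1, u6], u2], u5], u4], u3] + [[[[[u1, u6], u4], u2], u5], u3] - [[[[[u1, u6], u4], u5], u2], u3] + [[[[[u1, u6], u5], u2], u4], u3]
Reducing the second expression gives [[[[[u1, u2], u5], u3], u6], u4] - [[[[[u1, u2], u5], u6], u3], u4] - [[[[[u1, u3], u6], u2], u5], u4] + [[[[[u1, u3], u6], u5], u2], u4] - [[[[[u1, u5], u2], u3], u6], u4] + [[[[[u1, u5], u2], u6], u3], u4] + [[[[[u1, u6], u3], u2], u5], u4] - [[[[[u1, u6], u3], u5], u2], u4]
They disagree, so not equal.

not equal: they reduce to -[[[[[u1, u6], u2], u5], u4], u3] + [[[[[u1, u6], u4], u2], u5], u3] - [[[[[u1, u6], u4], u5], u2], u3] + [[[[[u1, u6], u5], u2], u4], u3] and [[[[[u1, u2], u5], u3], u6], u4] - [[[[[u1, u2], u5], u6], u3], u4] - [[[[[u1, u3], u6], u2], u5], u4] + [[[[[u1, u3], u6], u5], u2], u4] - [[[[[u1, u5], u2], u3], u6], u4] + [[[[[u1, u5], u2], u6], u3], u4] + [[[[[u1, u6], u3], u2], u5], u4] - [[[[[u1, u6], u3], u5], u2], u4]


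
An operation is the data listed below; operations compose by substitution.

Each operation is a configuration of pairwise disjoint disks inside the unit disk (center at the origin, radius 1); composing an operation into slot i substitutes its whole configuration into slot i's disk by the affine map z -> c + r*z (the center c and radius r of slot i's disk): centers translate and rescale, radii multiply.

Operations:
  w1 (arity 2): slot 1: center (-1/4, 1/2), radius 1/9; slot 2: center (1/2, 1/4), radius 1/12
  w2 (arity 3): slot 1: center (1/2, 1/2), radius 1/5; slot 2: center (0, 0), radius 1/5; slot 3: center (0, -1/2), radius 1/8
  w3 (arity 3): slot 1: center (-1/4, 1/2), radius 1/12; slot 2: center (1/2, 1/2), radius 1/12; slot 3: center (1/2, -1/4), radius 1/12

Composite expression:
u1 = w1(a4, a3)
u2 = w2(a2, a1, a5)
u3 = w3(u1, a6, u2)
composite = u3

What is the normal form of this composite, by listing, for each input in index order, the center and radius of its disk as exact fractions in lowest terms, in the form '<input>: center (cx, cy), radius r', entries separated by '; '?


a1: center (1/2, -1/4), radius 1/60; a2: center (13/24, -5/24), radius 1/60; a3: center (-5/24, 25/48), radius 1/144; a4: center (-13/48, 13/24), radius 1/108; a5: center (1/2, -7/24), radius 1/96; a6: center (1/2, 1/2), radius 1/12

Affine substitution under w3: radii multiply and a-centers shift.
a4: after 2 affine steps, its disk has center (-13/48, 13/24), radius 1/108
a3: after 2 affine steps, its disk has center (-5/24, 25/48), radius 1/144
a6: after 1 affine step, its disk has center (1/2, 1/2), radius 1/12
a2: after 2 affine steps, its disk has center (13/24, -5/24), radius 1/60
a1: after 2 affine steps, its disk has center (1/2, -1/4), radius 1/60
a5: after 2 affine steps, its disk has center (1/2, -7/24), radius 1/96


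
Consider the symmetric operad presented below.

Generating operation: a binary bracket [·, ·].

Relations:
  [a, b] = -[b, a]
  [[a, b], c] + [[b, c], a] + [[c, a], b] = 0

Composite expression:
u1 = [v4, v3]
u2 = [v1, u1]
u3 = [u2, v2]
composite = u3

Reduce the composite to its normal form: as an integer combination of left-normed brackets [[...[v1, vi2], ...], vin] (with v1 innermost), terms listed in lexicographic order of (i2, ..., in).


Skip Jacobi rewriting: expand, keep v1-initial words, read off terms.
Composite bracket: [[v1, [v4, v3]], v2]
Expanding via [a, b] = ab - ba: 8 signed words (2^3 = 8).
The v1-initial words carry the normal form:
  the word v1v3v4v2 carries sign -1 and contributes -[[[v1, v3], v4], v2]
  the word v1v4v3v2 carries sign +1 and contributes +[[[v1, v4], v3], v2]

-[[[v1, v3], v4], v2] + [[[v1, v4], v3], v2]


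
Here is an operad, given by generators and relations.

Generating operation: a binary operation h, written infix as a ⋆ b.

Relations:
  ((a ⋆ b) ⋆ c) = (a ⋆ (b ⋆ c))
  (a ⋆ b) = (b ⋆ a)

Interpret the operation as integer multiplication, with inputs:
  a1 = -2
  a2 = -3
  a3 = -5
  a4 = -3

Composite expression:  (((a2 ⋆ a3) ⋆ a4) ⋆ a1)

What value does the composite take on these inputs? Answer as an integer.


(a2 ⋆ a3) = 15
((a2 ⋆ a3) ⋆ a4) = -45
(((a2 ⋆ a3) ⋆ a4) ⋆ a1) = 90

90


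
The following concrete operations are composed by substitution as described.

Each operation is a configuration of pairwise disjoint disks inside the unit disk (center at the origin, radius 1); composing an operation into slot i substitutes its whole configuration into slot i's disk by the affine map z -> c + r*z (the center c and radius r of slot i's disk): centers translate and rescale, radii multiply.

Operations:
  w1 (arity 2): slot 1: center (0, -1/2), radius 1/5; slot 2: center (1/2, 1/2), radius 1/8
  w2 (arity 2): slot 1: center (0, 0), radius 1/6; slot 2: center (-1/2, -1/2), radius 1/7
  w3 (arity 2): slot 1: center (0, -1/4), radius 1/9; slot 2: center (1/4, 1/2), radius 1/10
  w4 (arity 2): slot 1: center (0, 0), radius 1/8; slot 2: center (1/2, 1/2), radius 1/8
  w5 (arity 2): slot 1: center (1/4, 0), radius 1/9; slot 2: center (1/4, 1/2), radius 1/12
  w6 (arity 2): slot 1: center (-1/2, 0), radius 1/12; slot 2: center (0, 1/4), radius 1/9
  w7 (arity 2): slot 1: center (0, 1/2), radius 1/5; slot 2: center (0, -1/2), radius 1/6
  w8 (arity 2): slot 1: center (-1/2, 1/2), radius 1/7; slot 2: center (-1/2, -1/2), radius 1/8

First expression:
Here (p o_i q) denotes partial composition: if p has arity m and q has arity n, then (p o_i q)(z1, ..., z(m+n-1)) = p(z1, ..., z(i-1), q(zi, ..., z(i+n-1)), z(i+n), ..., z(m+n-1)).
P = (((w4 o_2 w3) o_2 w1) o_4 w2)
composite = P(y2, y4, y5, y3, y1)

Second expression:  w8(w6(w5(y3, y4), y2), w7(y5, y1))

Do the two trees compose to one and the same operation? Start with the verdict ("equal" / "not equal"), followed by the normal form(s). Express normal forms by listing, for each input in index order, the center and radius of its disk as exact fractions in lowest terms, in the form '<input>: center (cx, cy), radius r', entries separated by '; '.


not equal; the first gives y1: center (21/40, 89/160), radius 1/560; y2: center (0, 0), radius 1/8; y3: center (17/32, 9/16), radius 1/480; y4: center (1/2, 133/288), radius 1/360; y5: center (73/144, 137/288), radius 1/576 and the second y1: center (-1/2, -9/16), radius 1/48; y2: center (-1/2, 15/28), radius 1/63; y3: center (-191/336, 1/2), radius 1/756; y4: center (-191/336, 85/168), radius 1/1008; y5: center (-1/2, -7/16), radius 1/40

In normal form, the first expression is y1: center (21/40, 89/160), radius 1/560; y2: center (0, 0), radius 1/8; y3: center (17/32, 9/16), radius 1/480; y4: center (1/2, 133/288), radius 1/360; y5: center (73/144, 137/288), radius 1/576
In normal form, the second expression is y1: center (-1/2, -9/16), radius 1/48; y2: center (-1/2, 15/28), radius 1/63; y3: center (-191/336, 1/2), radius 1/756; y4: center (-191/336, 85/168), radius 1/1008; y5: center (-1/2, -7/16), radius 1/40
The normal forms differ: not equal.


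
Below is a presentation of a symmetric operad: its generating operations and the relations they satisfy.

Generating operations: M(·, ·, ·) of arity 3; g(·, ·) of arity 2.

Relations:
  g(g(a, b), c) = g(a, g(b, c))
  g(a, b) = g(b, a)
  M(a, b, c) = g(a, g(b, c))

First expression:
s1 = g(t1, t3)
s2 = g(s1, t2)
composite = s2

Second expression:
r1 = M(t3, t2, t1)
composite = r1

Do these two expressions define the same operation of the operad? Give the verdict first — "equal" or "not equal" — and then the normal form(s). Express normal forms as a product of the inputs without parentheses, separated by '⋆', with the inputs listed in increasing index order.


The first composite normalizes to t1 ⋆ t2 ⋆ t3
The second composite normalizes to t1 ⋆ t2 ⋆ t3
One common form — equal.

equal — both sides give t1 ⋆ t2 ⋆ t3


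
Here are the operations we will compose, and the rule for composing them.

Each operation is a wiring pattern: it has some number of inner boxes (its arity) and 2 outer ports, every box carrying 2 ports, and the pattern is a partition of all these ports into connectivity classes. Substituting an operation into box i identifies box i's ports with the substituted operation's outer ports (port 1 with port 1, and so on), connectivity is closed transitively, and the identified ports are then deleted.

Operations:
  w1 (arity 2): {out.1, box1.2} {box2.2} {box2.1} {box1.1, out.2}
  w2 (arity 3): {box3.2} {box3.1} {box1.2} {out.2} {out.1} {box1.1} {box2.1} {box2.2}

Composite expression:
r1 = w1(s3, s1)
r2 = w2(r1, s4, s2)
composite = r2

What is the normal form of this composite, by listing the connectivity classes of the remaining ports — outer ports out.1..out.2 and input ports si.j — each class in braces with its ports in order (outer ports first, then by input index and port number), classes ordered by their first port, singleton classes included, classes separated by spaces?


{out.1} {out.2} {s1.1} {s1.2} {s2.1} {s2.2} {s3.1} {s3.2} {s4.1} {s4.2}

Treat the ports identified at w2 as solder joints: merge, then drop.
stage w1: inputs (s3, s1), connectivity {out.1, s3.2} {out.2, s3.1} {s1.1} {s1.2}, out.j its boundary
stage w2: inputs (s3, s1, s4, s2), connectivity {out.1} {out.2} {s1.1} {s1.2} {s2.1} {s2.2} {s3.1} {s3.2} {s4.1} {s4.2}, out.j its boundary


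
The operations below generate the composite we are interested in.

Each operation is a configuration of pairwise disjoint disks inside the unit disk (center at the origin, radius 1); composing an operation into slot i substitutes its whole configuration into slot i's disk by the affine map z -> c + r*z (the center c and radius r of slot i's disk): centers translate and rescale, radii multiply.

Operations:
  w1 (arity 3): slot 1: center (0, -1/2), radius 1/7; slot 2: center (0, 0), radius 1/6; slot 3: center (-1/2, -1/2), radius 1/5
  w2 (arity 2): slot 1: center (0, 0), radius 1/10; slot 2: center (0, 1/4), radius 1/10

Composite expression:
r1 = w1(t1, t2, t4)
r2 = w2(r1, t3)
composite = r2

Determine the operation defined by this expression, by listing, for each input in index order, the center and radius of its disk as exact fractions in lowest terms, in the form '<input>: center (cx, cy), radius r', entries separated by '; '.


t1: center (0, -1/20), radius 1/70; t2: center (0, 0), radius 1/60; t3: center (0, 1/4), radius 1/10; t4: center (-1/20, -1/20), radius 1/50


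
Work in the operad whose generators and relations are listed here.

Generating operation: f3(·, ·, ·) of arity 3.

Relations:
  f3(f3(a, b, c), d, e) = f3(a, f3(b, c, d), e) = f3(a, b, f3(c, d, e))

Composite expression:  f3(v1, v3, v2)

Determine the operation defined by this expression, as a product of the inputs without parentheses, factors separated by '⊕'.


v1 ⊕ v3 ⊕ v2


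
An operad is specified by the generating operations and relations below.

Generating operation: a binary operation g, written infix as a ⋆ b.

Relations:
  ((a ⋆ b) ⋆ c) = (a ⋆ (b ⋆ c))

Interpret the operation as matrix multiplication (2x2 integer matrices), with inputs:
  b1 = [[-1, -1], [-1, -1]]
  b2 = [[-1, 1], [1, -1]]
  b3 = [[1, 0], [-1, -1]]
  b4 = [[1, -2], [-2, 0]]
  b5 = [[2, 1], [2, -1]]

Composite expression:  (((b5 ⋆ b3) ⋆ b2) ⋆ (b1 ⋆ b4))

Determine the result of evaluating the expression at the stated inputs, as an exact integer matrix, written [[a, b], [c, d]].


(b5 ⋆ b3) = [[1, -1], [3, 1]]
((b5 ⋆ b3) ⋆ b2) = [[-2, 2], [-2, 2]]
(b1 ⋆ b4) = [[1, 2], [1, 2]]
(((b5 ⋆ b3) ⋆ b2) ⋆ (b1 ⋆ b4)) = [[0, 0], [0, 0]]

[[0, 0], [0, 0]]


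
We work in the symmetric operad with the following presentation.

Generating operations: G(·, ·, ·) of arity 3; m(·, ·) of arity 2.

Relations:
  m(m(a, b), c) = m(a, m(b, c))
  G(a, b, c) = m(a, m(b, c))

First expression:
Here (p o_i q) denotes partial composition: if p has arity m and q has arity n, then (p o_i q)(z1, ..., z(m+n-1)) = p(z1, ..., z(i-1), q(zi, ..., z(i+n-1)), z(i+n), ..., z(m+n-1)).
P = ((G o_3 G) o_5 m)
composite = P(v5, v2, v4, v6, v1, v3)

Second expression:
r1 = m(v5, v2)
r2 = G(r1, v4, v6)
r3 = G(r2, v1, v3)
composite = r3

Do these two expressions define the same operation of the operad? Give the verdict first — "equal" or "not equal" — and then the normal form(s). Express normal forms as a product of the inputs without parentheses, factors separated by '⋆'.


equal; both compose to v5 ⋆ v2 ⋆ v4 ⋆ v6 ⋆ v1 ⋆ v3

Reducing the first expression gives v5 ⋆ v2 ⋆ v4 ⋆ v6 ⋆ v1 ⋆ v3
Reducing the second expression gives v5 ⋆ v2 ⋆ v4 ⋆ v6 ⋆ v1 ⋆ v3
Identical normal forms: equal.


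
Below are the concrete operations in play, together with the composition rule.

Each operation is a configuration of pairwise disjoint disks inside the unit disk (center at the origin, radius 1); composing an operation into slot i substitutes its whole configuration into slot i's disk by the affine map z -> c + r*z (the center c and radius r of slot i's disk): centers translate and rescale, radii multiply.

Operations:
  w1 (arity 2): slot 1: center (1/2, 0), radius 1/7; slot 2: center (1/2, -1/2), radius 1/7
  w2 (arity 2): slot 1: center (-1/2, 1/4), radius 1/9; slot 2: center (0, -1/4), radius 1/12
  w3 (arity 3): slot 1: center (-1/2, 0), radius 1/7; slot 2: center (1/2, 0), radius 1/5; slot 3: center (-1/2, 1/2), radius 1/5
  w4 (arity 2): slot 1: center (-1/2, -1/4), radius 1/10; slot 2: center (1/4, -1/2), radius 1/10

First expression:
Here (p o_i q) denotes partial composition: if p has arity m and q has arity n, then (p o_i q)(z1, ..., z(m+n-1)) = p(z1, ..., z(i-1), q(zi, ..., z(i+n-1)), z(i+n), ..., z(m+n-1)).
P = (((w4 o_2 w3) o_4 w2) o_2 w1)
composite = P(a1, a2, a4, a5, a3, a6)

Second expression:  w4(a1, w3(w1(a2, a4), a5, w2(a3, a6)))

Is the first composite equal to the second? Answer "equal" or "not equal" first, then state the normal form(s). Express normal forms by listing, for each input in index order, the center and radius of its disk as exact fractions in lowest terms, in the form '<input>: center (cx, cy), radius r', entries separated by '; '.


equal — both sides give a1: center (-1/2, -1/4), radius 1/10; a2: center (29/140, -1/2), radius 1/490; a3: center (19/100, -89/200), radius 1/450; a4: center (29/140, -71/140), radius 1/490; a5: center (3/10, -1/2), radius 1/50; a6: center (1/5, -91/200), radius 1/600

Reducing the first expression gives a1: center (-1/2, -1/4), radius 1/10; a2: center (29/140, -1/2), radius 1/490; a3: center (19/100, -89/200), radius 1/450; a4: center (29/140, -71/140), radius 1/490; a5: center (3/10, -1/2), radius 1/50; a6: center (1/5, -91/200), radius 1/600
Reducing the second expression gives a1: center (-1/2, -1/4), radius 1/10; a2: center (29/140, -1/2), radius 1/490; a3: center (19/100, -89/200), radius 1/450; a4: center (29/140, -71/140), radius 1/490; a5: center (3/10, -1/2), radius 1/50; a6: center (1/5, -91/200), radius 1/600
Both agree, so they are equal.


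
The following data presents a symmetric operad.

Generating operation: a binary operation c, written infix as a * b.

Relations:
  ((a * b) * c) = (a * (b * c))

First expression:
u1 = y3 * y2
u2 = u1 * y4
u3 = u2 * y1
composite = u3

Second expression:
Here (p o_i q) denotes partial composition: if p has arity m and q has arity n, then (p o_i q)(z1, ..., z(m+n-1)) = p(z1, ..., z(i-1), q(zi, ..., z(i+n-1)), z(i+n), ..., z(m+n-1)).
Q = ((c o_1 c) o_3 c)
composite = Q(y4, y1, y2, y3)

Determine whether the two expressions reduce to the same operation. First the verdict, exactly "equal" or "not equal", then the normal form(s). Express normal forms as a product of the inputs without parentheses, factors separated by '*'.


The first expression, normalized: y3 * y2 * y4 * y1
The second expression, normalized: y4 * y1 * y2 * y3
The forms do not match — not equal.

not equal — first y3 * y2 * y4 * y1, second y4 * y1 * y2 * y3


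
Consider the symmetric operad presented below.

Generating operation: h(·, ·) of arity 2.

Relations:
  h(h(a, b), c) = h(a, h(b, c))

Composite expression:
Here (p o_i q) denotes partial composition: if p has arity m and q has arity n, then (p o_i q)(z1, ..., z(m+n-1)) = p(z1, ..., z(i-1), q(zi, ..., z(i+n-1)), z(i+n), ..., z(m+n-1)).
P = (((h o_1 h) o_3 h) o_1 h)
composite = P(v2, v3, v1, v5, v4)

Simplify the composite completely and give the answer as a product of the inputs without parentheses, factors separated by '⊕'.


v2 ⊕ v3 ⊕ v1 ⊕ v5 ⊕ v4


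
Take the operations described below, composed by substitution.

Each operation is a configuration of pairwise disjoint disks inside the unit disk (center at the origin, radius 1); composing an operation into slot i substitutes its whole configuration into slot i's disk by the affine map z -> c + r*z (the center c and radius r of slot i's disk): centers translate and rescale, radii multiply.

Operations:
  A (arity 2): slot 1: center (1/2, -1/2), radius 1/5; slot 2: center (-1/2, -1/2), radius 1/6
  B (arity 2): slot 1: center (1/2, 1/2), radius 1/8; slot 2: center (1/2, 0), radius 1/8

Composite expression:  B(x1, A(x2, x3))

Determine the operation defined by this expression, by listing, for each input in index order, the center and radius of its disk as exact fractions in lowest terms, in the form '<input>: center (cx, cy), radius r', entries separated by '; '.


x1: center (1/2, 1/2), radius 1/8; x2: center (9/16, -1/16), radius 1/40; x3: center (7/16, -1/16), radius 1/48

Nesting under B composes maps z -> c + r*z down each x-path.
x1: after 1 affine step, its disk has center (1/2, 1/2), radius 1/8
x2: after 2 affine steps, its disk has center (9/16, -1/16), radius 1/40
x3: after 2 affine steps, its disk has center (7/16, -1/16), radius 1/48


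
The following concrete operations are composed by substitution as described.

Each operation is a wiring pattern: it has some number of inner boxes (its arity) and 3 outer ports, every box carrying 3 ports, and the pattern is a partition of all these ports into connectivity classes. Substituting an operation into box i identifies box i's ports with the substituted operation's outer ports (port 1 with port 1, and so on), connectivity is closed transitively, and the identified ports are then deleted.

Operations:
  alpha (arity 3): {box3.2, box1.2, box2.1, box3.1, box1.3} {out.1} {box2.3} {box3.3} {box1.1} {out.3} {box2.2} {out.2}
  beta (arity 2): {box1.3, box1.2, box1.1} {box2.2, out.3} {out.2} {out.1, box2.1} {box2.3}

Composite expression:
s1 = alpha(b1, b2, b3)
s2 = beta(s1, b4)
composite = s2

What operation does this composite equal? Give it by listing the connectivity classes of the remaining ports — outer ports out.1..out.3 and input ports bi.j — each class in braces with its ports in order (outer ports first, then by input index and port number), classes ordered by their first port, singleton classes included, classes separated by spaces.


{out.1, b4.1} {out.2} {out.3, b4.2} {b1.1} {b1.2, b1.3, b2.1, b3.1, b3.2} {b2.2} {b2.3} {b3.3} {b4.3}

Treat the ports identified at beta as solder joints: merge, then drop.
stage alpha: inputs (b1, b2, b3), connectivity {out.1} {out.2} {out.3} {b1.1} {b1.2, b1.3, b2.1, b3.1, b3.2} {b2.2} {b2.3} {b3.3}, out.j its boundary
stage beta: inputs (b1, b2, b3, b4), connectivity {out.1, b4.1} {out.2} {out.3, b4.2} {b1.1} {b1.2, b1.3, b2.1, b3.1, b3.2} {b2.2} {b2.3} {b3.3} {b4.3}, out.j its boundary


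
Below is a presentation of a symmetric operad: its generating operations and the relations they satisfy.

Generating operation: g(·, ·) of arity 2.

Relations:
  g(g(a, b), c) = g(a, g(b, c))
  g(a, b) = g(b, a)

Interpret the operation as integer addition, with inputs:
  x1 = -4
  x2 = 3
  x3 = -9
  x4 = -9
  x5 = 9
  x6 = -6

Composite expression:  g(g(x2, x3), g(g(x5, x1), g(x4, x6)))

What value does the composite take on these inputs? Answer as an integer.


-16


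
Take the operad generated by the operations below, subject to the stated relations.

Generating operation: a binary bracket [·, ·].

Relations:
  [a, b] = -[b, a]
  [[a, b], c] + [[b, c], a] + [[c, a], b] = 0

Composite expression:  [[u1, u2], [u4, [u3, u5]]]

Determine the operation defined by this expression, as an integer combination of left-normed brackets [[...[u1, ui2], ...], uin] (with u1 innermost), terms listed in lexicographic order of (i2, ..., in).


-[[[[u1, u2], u3], u5], u4] + [[[[u1, u2], u4], u3], u5] - [[[[u1, u2], u4], u5], u3] + [[[[u1, u2], u5], u3], u4]

Expand each bracket as ab - ba; the u1-initial words give the coefficients.
Composite bracket: [[u1, u2], [u4, [u3, u5]]]
Expanding via [a, b] = ab - ba: 16 signed words (2^4 = 16).
Coefficients come from the u1-initial words:
  u1u2u3u5u4 appears with sign -1, giving the term -[[[[u1, u2], u3], u5], u4]
  u1u2u4u3u5 appears with sign +1, giving the term +[[[[u1, u2], u4], u3], u5]
  u1u2u4u5u3 appears with sign -1, giving the term -[[[[u1, u2], u4], u5], u3]
  u1u2u5u3u4 appears with sign +1, giving the term +[[[[u1, u2], u5], u3], u4]


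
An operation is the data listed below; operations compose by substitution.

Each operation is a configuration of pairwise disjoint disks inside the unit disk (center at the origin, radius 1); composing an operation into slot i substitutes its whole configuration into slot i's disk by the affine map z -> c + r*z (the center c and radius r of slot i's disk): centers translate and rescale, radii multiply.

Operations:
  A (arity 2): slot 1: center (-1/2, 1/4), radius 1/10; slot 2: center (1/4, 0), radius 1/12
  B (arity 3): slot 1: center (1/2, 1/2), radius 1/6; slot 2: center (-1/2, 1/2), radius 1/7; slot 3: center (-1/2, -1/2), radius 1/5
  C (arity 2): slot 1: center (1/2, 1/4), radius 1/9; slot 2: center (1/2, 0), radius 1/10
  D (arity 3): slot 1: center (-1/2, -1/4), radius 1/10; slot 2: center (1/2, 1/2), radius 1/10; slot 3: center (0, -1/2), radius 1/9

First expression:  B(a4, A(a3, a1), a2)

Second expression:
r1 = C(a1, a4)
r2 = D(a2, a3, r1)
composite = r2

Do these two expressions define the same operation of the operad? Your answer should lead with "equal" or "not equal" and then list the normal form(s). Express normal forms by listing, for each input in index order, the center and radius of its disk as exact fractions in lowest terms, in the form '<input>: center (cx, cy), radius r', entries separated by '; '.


not equal: they reduce to a1: center (-13/28, 1/2), radius 1/84; a2: center (-1/2, -1/2), radius 1/5; a3: center (-4/7, 15/28), radius 1/70; a4: center (1/2, 1/2), radius 1/6 and a1: center (1/18, -17/36), radius 1/81; a2: center (-1/2, -1/4), radius 1/10; a3: center (1/2, 1/2), radius 1/10; a4: center (1/18, -1/2), radius 1/90

In normal form, the first expression is a1: center (-13/28, 1/2), radius 1/84; a2: center (-1/2, -1/2), radius 1/5; a3: center (-4/7, 15/28), radius 1/70; a4: center (1/2, 1/2), radius 1/6
In normal form, the second expression is a1: center (1/18, -17/36), radius 1/81; a2: center (-1/2, -1/4), radius 1/10; a3: center (1/2, 1/2), radius 1/10; a4: center (1/18, -1/2), radius 1/90
They disagree, so not equal.
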